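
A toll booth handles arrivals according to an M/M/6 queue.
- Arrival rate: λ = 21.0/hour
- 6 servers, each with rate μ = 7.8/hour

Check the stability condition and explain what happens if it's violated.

Stability requires ρ = λ/(cμ) < 1
ρ = 21.0/(6 × 7.8) = 21.0/46.80 = 0.4487
Since 0.4487 < 1, the system is STABLE.
The servers are busy 44.87% of the time.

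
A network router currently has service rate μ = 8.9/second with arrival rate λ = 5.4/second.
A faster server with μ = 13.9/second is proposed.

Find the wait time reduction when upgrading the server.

System 1: ρ₁ = 5.4/8.9 = 0.6067, W₁ = 1/(8.9-5.4) = 0.28571
System 2: ρ₂ = 5.4/13.9 = 0.3885, W₂ = 1/(13.9-5.4) = 0.11765
Improvement: (W₁-W₂)/W₁ = (0.28571-0.11765)/0.28571 = 58.82%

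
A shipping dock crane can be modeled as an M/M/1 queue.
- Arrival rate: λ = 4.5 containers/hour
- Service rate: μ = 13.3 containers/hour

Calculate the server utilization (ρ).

Server utilization: ρ = λ/μ
ρ = 4.5/13.3 = 0.3383
The server is busy 33.83% of the time.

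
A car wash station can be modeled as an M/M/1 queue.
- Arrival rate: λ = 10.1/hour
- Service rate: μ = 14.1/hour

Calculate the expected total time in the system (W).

First, compute utilization: ρ = λ/μ = 10.1/14.1 = 0.7163
For M/M/1: W = 1/(μ-λ)
W = 1/(14.1-10.1) = 1/4.00
W = 0.2500 hours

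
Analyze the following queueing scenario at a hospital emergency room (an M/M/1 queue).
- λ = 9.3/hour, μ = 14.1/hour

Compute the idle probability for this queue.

ρ = λ/μ = 9.3/14.1 = 0.6596
P(0) = 1 - ρ = 1 - 0.6596 = 0.3404
The server is idle 34.04% of the time.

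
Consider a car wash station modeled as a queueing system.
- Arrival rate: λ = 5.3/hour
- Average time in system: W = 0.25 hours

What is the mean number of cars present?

Little's Law: L = λW
L = 5.3 × 0.25 = 1.3250 cars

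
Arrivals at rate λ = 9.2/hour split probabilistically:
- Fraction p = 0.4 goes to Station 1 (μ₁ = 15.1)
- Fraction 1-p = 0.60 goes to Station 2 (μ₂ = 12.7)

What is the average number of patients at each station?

Effective rates: λ₁ = 9.2×0.4 = 3.68, λ₂ = 9.2×0.60 = 5.52
Station 1: ρ₁ = 3.68/15.1 = 0.2437, L₁ = ρ₁/(1-ρ₁) = 0.2437/(1-0.2437) = 0.3222
Station 2: ρ₂ = 5.52/12.7 = 0.43465, L₂ = ρ₂/(1-ρ₂) = 0.43465/(1-0.43465) = 0.7688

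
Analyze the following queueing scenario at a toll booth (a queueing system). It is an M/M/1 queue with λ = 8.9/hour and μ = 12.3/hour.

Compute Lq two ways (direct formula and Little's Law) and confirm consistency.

Method 1 (direct): Lq = λ²/(μ(μ-λ)) = 79.21/(12.3 × 3.40) = 1.8941

Method 2 (Little's Law):
W = 1/(μ-λ) = 1/3.40 = 0.29412
Wq = W - 1/μ = 0.29412 - 0.081301 = 0.21282
Lq = λWq = 8.9 × 0.21282 = 1.8941 ✔ (matches Method 1)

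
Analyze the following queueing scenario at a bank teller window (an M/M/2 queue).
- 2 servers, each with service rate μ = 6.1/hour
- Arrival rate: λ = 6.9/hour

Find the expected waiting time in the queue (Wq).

Traffic intensity: ρ = λ/(cμ) = 6.9/(2×6.1) = 0.5656
Since ρ = 0.5656 < 1, system is stable.
Offered load a = λ/μ = cρ = 6.9/6.1 = 1.1311
P₀ = [ Σₙ₌₀^1 aⁿ/n! + a^2/(2!(1-ρ)) ]⁻¹
Σ = a^0/0! + a^1/1! = 1.0000 + 1.1311 = 2.1311
a^2/(2!(1-ρ)) = 1.2795/(2 × 0.43443) = 1.4726
P₀ = 1/(2.1311 + 1.4726) = 0.2775
Lq = P₀·a^2·ρ / (2!(1-ρ)²) = 0.27749 × 1.2795 × 0.56557 / (2 × 0.18873) = 0.5320
Wq = Lq/λ = 0.5320/6.9 = 0.07710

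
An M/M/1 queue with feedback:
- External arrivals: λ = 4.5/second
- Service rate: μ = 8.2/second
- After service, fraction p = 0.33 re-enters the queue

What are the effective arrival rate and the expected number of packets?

Effective arrival rate: λ_eff = λ/(1-p) = 4.5/(1-0.33) = 4.5/0.67 = 6.716418
ρ = λ_eff/μ = 6.716418/8.2 = 0.819075
L = ρ/(1-ρ) = 0.819075/(1-0.819075) = 4.5272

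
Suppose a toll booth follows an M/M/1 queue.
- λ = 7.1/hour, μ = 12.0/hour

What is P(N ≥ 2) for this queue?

ρ = λ/μ = 7.1/12.0 = 0.5917
P(N ≥ n) = ρⁿ
P(N ≥ 2) = 0.5917^2
P(N ≥ 2) = 0.3501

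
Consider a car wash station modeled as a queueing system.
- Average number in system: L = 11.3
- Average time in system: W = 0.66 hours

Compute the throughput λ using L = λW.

Little's Law: L = λW, so λ = L/W
λ = 11.3/0.66 = 17.1212 cars/hour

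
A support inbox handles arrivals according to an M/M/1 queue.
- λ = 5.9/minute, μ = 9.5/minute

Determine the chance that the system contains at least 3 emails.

ρ = λ/μ = 5.9/9.5 = 0.62105
P(N ≥ n) = ρⁿ
P(N ≥ 3) = 0.62105^3
P(N ≥ 3) = 0.2395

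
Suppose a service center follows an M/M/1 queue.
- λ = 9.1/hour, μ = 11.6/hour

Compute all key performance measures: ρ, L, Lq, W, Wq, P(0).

Step 1: ρ = λ/μ = 9.1/11.6 = 0.7845
Step 2: L = λ/(μ-λ) = 9.1/2.50 = 3.6400
Step 3: Lq = λ²/(μ(μ-λ)) = 82.81/(11.6×2.50) = 2.8555
Step 4: W = 1/(μ-λ) = 1/2.50 = 0.4000
Step 5: Wq = λ/(μ(μ-λ)) = 9.1/(11.6×2.50) = 0.3138
Step 6: P(0) = 1-ρ = 0.2155
Verify: L = λW = 9.1×0.4000 = 3.6400 ✔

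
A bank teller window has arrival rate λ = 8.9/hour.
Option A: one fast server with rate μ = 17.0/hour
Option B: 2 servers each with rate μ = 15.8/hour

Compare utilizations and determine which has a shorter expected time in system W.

Option A: single server μ = 17.0 (M/M/1)
  ρ_A = 8.9/17.0 = 0.5235
  W_A = 1/(μ-λ) = 1/(17.0-8.9) = 1/8.10 = 0.1235

Option B: 2 servers μ = 15.8 (M/M/2)
  ρ_B = λ/(cμ) = 8.9/(2×15.8) = 0.2816
  Offered load a = λ/μ = cρ = 8.9/15.8 = 0.5633
  P₀ = [ Σₙ₌₀^1 aⁿ/n! + a^2/(2!(1-ρ)) ]⁻¹
  Σ = a^0/0! + a^1/1! = 1.0000 + 0.5633 = 1.5633
  a^2/(2!(1-ρ)) = 0.3173/(2 × 0.7184) = 0.2208
  P₀ = 1/(1.5633 + 0.2208) = 0.5605
  Lq = P₀·a^2·ρ / (2!(1-ρ)²) = 0.5605 × 0.3173 × 0.2816 / (2 × 0.5160) = 0.04853
  Wq_B = Lq/λ = 0.04853/8.9 = 0.005453
  W_B = Wq_B + 1/μ = 0.005453 + 0.06329 = 0.06874

Since W_B = 0.06874 < W_A = 0.1235, Option B (multiple servers) has the shorter time in system.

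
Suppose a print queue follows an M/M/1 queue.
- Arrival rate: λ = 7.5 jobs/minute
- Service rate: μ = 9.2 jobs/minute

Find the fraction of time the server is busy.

Server utilization: ρ = λ/μ
ρ = 7.5/9.2 = 0.8152
The server is busy 81.52% of the time.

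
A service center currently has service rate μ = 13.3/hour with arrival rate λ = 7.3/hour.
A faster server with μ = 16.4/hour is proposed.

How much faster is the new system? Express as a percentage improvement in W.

System 1: ρ₁ = 7.3/13.3 = 0.5489, W₁ = 1/(13.3-7.3) = 0.1667
System 2: ρ₂ = 7.3/16.4 = 0.4451, W₂ = 1/(16.4-7.3) = 0.1099
Improvement: (W₁-W₂)/W₁ = (0.1667-0.1099)/0.1667 = 34.07%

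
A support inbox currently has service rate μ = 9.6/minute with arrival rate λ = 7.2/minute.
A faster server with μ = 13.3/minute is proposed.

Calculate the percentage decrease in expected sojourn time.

System 1: ρ₁ = 7.2/9.6 = 0.7500, W₁ = 1/(9.6-7.2) = 0.41667
System 2: ρ₂ = 7.2/13.3 = 0.5414, W₂ = 1/(13.3-7.2) = 0.16393
Improvement: (W₁-W₂)/W₁ = (0.41667-0.16393)/0.41667 = 60.66%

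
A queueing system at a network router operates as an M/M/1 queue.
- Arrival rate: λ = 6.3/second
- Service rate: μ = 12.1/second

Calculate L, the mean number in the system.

ρ = λ/μ = 6.3/12.1 = 0.5207
For M/M/1: L = λ/(μ-λ)
L = 6.3/(12.1-6.3) = 6.3/5.80
L = 1.0862 packets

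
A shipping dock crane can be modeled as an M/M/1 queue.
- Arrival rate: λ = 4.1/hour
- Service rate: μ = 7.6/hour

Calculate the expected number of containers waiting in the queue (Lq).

ρ = λ/μ = 4.1/7.6 = 0.5395
For M/M/1: Lq = λ²/(μ(μ-λ))
Lq = 16.81/(7.6 × 3.50)
Lq = 0.6320 containers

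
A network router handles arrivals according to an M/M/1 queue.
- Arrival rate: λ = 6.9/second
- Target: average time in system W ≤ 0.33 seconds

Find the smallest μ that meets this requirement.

For M/M/1: W = 1/(μ-λ)
Need W ≤ 0.33, so 1/(μ-λ) ≤ 0.33
μ - λ ≥ 1/0.33 = 3.0303
μ ≥ 6.9 + 3.0303 = 9.9303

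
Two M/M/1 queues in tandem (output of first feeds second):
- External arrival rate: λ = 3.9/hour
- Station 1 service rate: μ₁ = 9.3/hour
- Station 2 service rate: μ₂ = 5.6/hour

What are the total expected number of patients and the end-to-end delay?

By Jackson's theorem, each station behaves as independent M/M/1.
Station 1: ρ₁ = 3.9/9.3 = 0.4194, L₁ = ρ₁/(1-ρ₁) = λ/(μ₁-λ) = 3.9/5.40 = 0.7222
Station 2: ρ₂ = 3.9/5.6 = 0.6964, L₂ = ρ₂/(1-ρ₂) = λ/(μ₂-λ) = 3.9/1.70 = 2.2941
Total: L = L₁ + L₂ = 0.7222 + 2.2941 = 3.0163
W = L/λ = 3.0163/3.9 = 0.7734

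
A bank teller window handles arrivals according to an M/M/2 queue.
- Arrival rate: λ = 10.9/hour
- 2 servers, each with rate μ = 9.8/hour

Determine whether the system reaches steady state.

Stability requires ρ = λ/(cμ) < 1
ρ = 10.9/(2 × 9.8) = 10.9/19.60 = 0.5561
Since 0.5561 < 1, the system is STABLE.
The servers are busy 55.61% of the time.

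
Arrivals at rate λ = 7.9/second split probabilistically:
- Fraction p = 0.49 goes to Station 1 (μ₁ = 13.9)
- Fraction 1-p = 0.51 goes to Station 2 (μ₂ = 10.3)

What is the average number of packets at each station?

Effective rates: λ₁ = 7.9×0.49 = 3.871, λ₂ = 7.9×0.51 = 4.029
Station 1: ρ₁ = 3.871/13.9 = 0.2785, L₁ = ρ₁/(1-ρ₁) = 0.2785/(1-0.2785) = 0.3860
Station 2: ρ₂ = 4.029/10.3 = 0.39117, L₂ = ρ₂/(1-ρ₂) = 0.39117/(1-0.39117) = 0.6425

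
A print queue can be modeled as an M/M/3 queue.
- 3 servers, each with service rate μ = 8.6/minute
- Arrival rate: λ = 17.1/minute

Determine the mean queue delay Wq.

Traffic intensity: ρ = λ/(cμ) = 17.1/(3×8.6) = 0.6628
Since ρ = 0.6628 < 1, system is stable.
Offered load a = λ/μ = cρ = 17.1/8.6 = 1.9884
P₀ = [ Σₙ₌₀^2 aⁿ/n! + a^3/(3!(1-ρ)) ]⁻¹
Σ = a^0/0! + a^1/1! + a^2/2! = 1.0000 + 1.9884 + 1.9768 = 4.9652
a^3/(3!(1-ρ)) = 7.8613/(6 × 0.33721) = 3.8855
P₀ = 1/(4.9652 + 3.8855) = 0.1130
Lq = P₀·a^3·ρ / (3!(1-ρ)²) = 0.11299 × 7.8613 × 0.66279 / (6 × 0.11371) = 0.8629
Wq = Lq/λ = 0.8629/17.1 = 0.05046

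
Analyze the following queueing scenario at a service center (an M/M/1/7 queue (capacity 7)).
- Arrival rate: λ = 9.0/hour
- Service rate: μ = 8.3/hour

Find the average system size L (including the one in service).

ρ = λ/μ = 9.0/8.3 = 1.08434
P₀ = (1-ρ)/(1-ρ^(K+1)) = (1-1.08434)/(1-1.08434^8) = -0.08434/-0.9113 = 0.09255
P_K = P₀×ρ^K = 0.09255 × 1.08434^7 = 0.09255 × 1.7626 = 0.1631
L = ρ[1 - (K+1)ρ^K + Kρ^(K+1)] / [(1-ρ)(1-ρ^(K+1))]
L = 1.08434 × (1 - 8×1.762619 + 7×1.911278) / ((1 - 1.08434) × (1 - 1.911278)) = 3.9221 customers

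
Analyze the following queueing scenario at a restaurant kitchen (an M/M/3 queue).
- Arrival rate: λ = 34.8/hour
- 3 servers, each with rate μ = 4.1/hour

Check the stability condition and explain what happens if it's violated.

Stability requires ρ = λ/(cμ) < 1
ρ = 34.8/(3 × 4.1) = 34.8/12.30 = 2.8293
Since 2.8293 ≥ 1, the system is UNSTABLE.
Need c > λ/μ = 34.8/4.1 = 8.49.
Minimum servers needed: c = 9.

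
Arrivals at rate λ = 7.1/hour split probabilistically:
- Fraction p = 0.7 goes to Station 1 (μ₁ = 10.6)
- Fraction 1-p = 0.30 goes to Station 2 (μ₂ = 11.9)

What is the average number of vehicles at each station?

Effective rates: λ₁ = 7.1×0.7 = 4.97, λ₂ = 7.1×0.30 = 2.13
Station 1: ρ₁ = 4.97/10.6 = 0.46887, L₁ = ρ₁/(1-ρ₁) = 0.46887/(1-0.46887) = 0.8828
Station 2: ρ₂ = 2.13/11.9 = 0.1790, L₂ = ρ₂/(1-ρ₂) = 0.1790/(1-0.1790) = 0.2180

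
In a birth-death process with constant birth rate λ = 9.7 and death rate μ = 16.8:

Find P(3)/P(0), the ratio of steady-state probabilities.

For constant rates: P(n)/P(0) = (λ/μ)^n
P(3)/P(0) = (9.7/16.8)^3 = 0.5774^3 = 0.1925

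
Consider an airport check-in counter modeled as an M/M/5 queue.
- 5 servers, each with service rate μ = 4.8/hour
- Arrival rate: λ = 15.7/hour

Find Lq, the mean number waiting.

Traffic intensity: ρ = λ/(cμ) = 15.7/(5×4.8) = 0.6542
Since ρ = 0.6542 < 1, system is stable.
Offered load a = λ/μ = cρ = 15.7/4.8 = 3.2708
P₀ = [ Σₙ₌₀^4 aⁿ/n! + a^5/(5!(1-ρ)) ]⁻¹
Σ = a^0/0! + a^1/1! + a^2/2! + a^3/3! + a^4/4! = 1.0000 + 3.2708 + 5.3492 + 5.8321 + 4.7689 = 20.2210
a^5/(5!(1-ρ)) = 374.3623/(120 × 0.345833) = 9.0208
P₀ = 1/(20.2210 + 9.0208) = 0.03420
Lq = P₀·a^5·ρ / (5!(1-ρ)²) = 0.034198 × 374.3623 × 0.65417 / (120 × 0.11960) = 0.5835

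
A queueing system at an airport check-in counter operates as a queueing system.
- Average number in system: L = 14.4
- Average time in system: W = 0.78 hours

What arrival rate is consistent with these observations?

Little's Law: L = λW, so λ = L/W
λ = 14.4/0.78 = 18.4615 passengers/hour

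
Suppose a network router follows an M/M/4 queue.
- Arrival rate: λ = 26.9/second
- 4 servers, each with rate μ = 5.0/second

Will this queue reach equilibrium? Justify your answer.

Stability requires ρ = λ/(cμ) < 1
ρ = 26.9/(4 × 5.0) = 26.9/20.00 = 1.3450
Since 1.3450 ≥ 1, the system is UNSTABLE.
Need c > λ/μ = 26.9/5.0 = 5.38.
Minimum servers needed: c = 6.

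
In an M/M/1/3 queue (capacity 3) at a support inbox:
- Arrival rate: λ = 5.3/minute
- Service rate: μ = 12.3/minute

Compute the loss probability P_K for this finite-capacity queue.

ρ = λ/μ = 5.3/12.3 = 0.4309
P₀ = (1-ρ)/(1-ρ^(K+1)) = (1-0.4309)/(1-0.4309^4) = 0.5691/0.9655 = 0.5894
P_K = P₀×ρ^K = 0.5894 × 0.4309^3 = 0.5894 × 0.08001 = 0.04716
Blocking probability = 4.72%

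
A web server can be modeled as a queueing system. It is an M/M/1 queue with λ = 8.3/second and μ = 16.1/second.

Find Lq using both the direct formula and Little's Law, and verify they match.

Method 1 (direct): Lq = λ²/(μ(μ-λ)) = 68.89/(16.1 × 7.80) = 0.5486

Method 2 (Little's Law):
W = 1/(μ-λ) = 1/7.80 = 0.128205
Wq = W - 1/μ = 0.128205 - 0.0621118 = 0.066093
Lq = λWq = 8.3 × 0.066093 = 0.5486 ✔ (matches Method 1)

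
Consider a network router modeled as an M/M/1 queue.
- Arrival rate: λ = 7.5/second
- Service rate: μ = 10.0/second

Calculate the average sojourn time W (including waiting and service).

First, compute utilization: ρ = λ/μ = 7.5/10.0 = 0.7500
For M/M/1: W = 1/(μ-λ)
W = 1/(10.0-7.5) = 1/2.50
W = 0.4000 seconds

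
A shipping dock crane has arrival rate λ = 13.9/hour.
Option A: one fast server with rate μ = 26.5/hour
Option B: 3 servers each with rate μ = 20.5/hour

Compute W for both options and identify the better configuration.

Option A: single server μ = 26.5 (M/M/1)
  ρ_A = 13.9/26.5 = 0.5245
  W_A = 1/(μ-λ) = 1/(26.5-13.9) = 1/12.60 = 0.07937

Option B: 3 servers μ = 20.5 (M/M/3)
  ρ_B = λ/(cμ) = 13.9/(3×20.5) = 0.2260
  Offered load a = λ/μ = cρ = 13.9/20.5 = 0.6780
  P₀ = [ Σₙ₌₀^2 aⁿ/n! + a^3/(3!(1-ρ)) ]⁻¹
  Σ = a^0/0! + a^1/1! + a^2/2! = 1.0000 + 0.6780 + 0.2299 = 1.9079
  a^3/(3!(1-ρ)) = 0.31173/(6 × 0.77398) = 0.06713
  P₀ = 1/(1.9079 + 0.06713) = 0.5063
  Lq = P₀·a^3·ρ / (3!(1-ρ)²) = 0.50632 × 0.31173 × 0.22602 / (6 × 0.59905) = 0.009925
  Wq_B = Lq/λ = 0.009925/13.9 = 0.0007140
  W_B = Wq_B + 1/μ = 0.0007140 + 0.04878 = 0.04949

Since W_B = 0.04949 < W_A = 0.07937, Option B (multiple servers) has the shorter time in system.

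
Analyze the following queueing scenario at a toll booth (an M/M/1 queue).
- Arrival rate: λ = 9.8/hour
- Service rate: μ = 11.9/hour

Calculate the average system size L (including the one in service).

ρ = λ/μ = 9.8/11.9 = 0.8235
For M/M/1: L = λ/(μ-λ)
L = 9.8/(11.9-9.8) = 9.8/2.10
L = 4.6667 vehicles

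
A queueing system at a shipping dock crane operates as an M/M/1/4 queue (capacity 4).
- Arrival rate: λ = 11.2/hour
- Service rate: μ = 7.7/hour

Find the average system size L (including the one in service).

ρ = λ/μ = 11.2/7.7 = 1.45455
P₀ = (1-ρ)/(1-ρ^(K+1)) = (1-1.45455)/(1-1.45455^5) = -0.45455/-5.5109 = 0.08248
P_K = P₀×ρ^K = 0.08248 × 1.45455^4 = 0.08248 × 4.4763 = 0.3692
L = ρ[1 - (K+1)ρ^K + Kρ^(K+1)] / [(1-ρ)(1-ρ^(K+1))]
L = 1.45455 × (1 - 5×4.47625 + 4×6.51093) / ((1 - 1.45455) × (1 - 6.51093)) = 2.7073 containers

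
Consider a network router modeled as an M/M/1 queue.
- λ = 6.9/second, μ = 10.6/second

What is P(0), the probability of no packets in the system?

ρ = λ/μ = 6.9/10.6 = 0.6509
P(0) = 1 - ρ = 1 - 0.6509 = 0.3491
The server is idle 34.91% of the time.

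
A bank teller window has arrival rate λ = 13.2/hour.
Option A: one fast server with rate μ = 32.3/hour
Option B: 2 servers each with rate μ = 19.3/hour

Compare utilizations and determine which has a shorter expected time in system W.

Option A: single server μ = 32.3 (M/M/1)
  ρ_A = 13.2/32.3 = 0.4087
  W_A = 1/(μ-λ) = 1/(32.3-13.2) = 1/19.10 = 0.05236

Option B: 2 servers μ = 19.3 (M/M/2)
  ρ_B = λ/(cμ) = 13.2/(2×19.3) = 0.3420
  Offered load a = λ/μ = cρ = 13.2/19.3 = 0.6839
  P₀ = [ Σₙ₌₀^1 aⁿ/n! + a^2/(2!(1-ρ)) ]⁻¹
  Σ = a^0/0! + a^1/1! = 1.0000 + 0.6839 = 1.6839
  a^2/(2!(1-ρ)) = 0.46777/(2 × 0.65803) = 0.3554
  P₀ = 1/(1.68394 + 0.355432) = 0.4903
  Lq = P₀·a^2·ρ / (2!(1-ρ)²) = 0.490347 × 0.467771 × 0.341969 / (2 × 0.433005) = 0.09057
  Wq_B = Lq/λ = 0.0905735/13.2 = 0.00686163
  W_B = Wq_B + 1/μ = 0.00686163 + 0.0518135 = 0.05868

Since W_A = 0.05236 < W_B = 0.05868, Option A (single fast server) has the shorter time in system.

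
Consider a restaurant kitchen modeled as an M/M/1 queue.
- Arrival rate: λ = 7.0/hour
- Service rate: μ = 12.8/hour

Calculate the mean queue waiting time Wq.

First, compute utilization: ρ = λ/μ = 7.0/12.8 = 0.5469
For M/M/1: Wq = λ/(μ(μ-λ))
Wq = 7.0/(12.8 × (12.8-7.0))
Wq = 7.0/(12.8 × 5.80)
Wq = 0.09429 hours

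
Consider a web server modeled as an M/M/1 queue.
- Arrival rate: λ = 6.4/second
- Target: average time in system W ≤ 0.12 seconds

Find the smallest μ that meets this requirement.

For M/M/1: W = 1/(μ-λ)
Need W ≤ 0.12, so 1/(μ-λ) ≤ 0.12
μ - λ ≥ 1/0.12 = 8.3333
μ ≥ 6.4 + 8.3333 = 14.7333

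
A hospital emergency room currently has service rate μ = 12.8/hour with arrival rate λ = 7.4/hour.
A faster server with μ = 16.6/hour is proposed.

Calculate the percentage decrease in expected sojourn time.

System 1: ρ₁ = 7.4/12.8 = 0.5781, W₁ = 1/(12.8-7.4) = 0.18519
System 2: ρ₂ = 7.4/16.6 = 0.4458, W₂ = 1/(16.6-7.4) = 0.10870
Improvement: (W₁-W₂)/W₁ = (0.18519-0.10870)/0.18519 = 41.30%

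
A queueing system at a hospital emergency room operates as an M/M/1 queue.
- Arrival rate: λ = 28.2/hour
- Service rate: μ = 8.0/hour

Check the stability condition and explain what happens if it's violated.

Stability requires ρ = λ/(cμ) < 1
ρ = 28.2/(1 × 8.0) = 28.2/8.00 = 3.5250
Since 3.5250 ≥ 1, the system is UNSTABLE.
Queue grows without bound. Need μ > λ = 28.2.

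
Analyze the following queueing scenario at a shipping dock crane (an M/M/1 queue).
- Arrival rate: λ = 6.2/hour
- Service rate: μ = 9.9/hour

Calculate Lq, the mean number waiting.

ρ = λ/μ = 6.2/9.9 = 0.6263
For M/M/1: Lq = λ²/(μ(μ-λ))
Lq = 38.44/(9.9 × 3.70)
Lq = 1.0494 containers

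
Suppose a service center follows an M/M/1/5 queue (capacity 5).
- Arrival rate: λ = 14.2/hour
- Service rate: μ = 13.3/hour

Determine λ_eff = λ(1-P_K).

ρ = λ/μ = 14.2/13.3 = 1.06767
P₀ = (1-ρ)/(1-ρ^(K+1)) = (1-1.06767)/(1-1.06767^6) = -0.06767/-0.4812 = 0.1406
P_K = P₀×ρ^K = 0.1406 × 1.06767^5 = 0.1406 × 1.3873 = 0.1951
λ_eff = λ(1-P_K) = 14.2 × (1 - 0.195087) = 14.2 × 0.804913 = 11.4298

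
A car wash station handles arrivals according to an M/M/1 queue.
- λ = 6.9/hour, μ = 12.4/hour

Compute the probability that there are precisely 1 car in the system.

ρ = λ/μ = 6.9/12.4 = 0.5565
P(n) = (1-ρ)ρⁿ
P(1) = (1-0.5565) × 0.5565^1
P(1) = 0.4435 × 0.5565
P(1) = 0.2468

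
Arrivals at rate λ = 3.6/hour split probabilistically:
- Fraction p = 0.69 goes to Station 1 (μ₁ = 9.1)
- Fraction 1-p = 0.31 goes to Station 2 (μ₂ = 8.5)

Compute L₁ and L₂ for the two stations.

Effective rates: λ₁ = 3.6×0.69 = 2.484, λ₂ = 3.6×0.31 = 1.116
Station 1: ρ₁ = 2.484/9.1 = 0.2730, L₁ = ρ₁/(1-ρ₁) = 0.2730/(1-0.2730) = 0.3755
Station 2: ρ₂ = 1.116/8.5 = 0.1313, L₂ = ρ₂/(1-ρ₂) = 0.1313/(1-0.1313) = 0.1511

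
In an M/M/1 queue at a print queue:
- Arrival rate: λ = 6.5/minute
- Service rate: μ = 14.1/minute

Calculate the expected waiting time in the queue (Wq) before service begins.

First, compute utilization: ρ = λ/μ = 6.5/14.1 = 0.4610
For M/M/1: Wq = λ/(μ(μ-λ))
Wq = 6.5/(14.1 × (14.1-6.5))
Wq = 6.5/(14.1 × 7.60)
Wq = 0.06066 minutes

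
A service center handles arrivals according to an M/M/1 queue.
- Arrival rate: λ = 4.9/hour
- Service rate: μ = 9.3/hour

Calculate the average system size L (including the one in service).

ρ = λ/μ = 4.9/9.3 = 0.5269
For M/M/1: L = λ/(μ-λ)
L = 4.9/(9.3-4.9) = 4.9/4.40
L = 1.1136 customers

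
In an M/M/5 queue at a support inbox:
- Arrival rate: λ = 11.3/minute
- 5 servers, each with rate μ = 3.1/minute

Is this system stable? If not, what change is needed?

Stability requires ρ = λ/(cμ) < 1
ρ = 11.3/(5 × 3.1) = 11.3/15.50 = 0.7290
Since 0.7290 < 1, the system is STABLE.
The servers are busy 72.90% of the time.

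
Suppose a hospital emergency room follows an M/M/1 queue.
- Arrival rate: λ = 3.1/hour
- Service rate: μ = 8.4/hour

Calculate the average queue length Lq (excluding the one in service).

ρ = λ/μ = 3.1/8.4 = 0.3690
For M/M/1: Lq = λ²/(μ(μ-λ))
Lq = 9.61/(8.4 × 5.30)
Lq = 0.2159 patients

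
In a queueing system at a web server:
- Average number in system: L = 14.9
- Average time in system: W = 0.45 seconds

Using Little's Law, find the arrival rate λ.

Little's Law: L = λW, so λ = L/W
λ = 14.9/0.45 = 33.1111 requests/second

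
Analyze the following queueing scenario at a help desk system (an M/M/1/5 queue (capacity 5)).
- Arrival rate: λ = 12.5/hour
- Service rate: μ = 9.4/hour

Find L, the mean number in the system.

ρ = λ/μ = 12.5/9.4 = 1.32979
P₀ = (1-ρ)/(1-ρ^(K+1)) = (1-1.32979)/(1-1.32979^6) = -0.3298/-4.5297 = 0.07281
P_K = P₀×ρ^K = 0.07281 × 1.32979^5 = 0.07281 × 4.1583 = 0.3028
L = ρ[1 - (K+1)ρ^K + Kρ^(K+1)] / [(1-ρ)(1-ρ^(K+1))]
L = 1.32979 × (1 - 6×4.158295 + 5×5.529659) / ((1 - 1.32979) × (1 - 5.529659)) = 3.2924 tickets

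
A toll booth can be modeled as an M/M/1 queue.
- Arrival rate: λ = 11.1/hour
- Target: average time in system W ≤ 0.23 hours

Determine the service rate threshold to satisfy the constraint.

For M/M/1: W = 1/(μ-λ)
Need W ≤ 0.23, so 1/(μ-λ) ≤ 0.23
μ - λ ≥ 1/0.23 = 4.3478
μ ≥ 11.1 + 4.3478 = 15.4478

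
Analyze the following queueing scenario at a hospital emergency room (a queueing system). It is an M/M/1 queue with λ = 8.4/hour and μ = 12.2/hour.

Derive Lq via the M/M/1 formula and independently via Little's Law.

Method 1 (direct): Lq = λ²/(μ(μ-λ)) = 70.56/(12.2 × 3.80) = 1.5220

Method 2 (Little's Law):
W = 1/(μ-λ) = 1/3.80 = 0.26316
Wq = W - 1/μ = 0.26316 - 0.081967 = 0.18119
Lq = λWq = 8.4 × 0.18119 = 1.5220 ✔ (matches Method 1)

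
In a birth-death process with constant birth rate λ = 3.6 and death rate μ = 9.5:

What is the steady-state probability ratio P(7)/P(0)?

For constant rates: P(n)/P(0) = (λ/μ)^n
P(7)/P(0) = (3.6/9.5)^7 = 0.37895^7 = 0.001122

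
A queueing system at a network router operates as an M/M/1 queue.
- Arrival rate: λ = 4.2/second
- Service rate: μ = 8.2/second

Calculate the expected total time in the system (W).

First, compute utilization: ρ = λ/μ = 4.2/8.2 = 0.5122
For M/M/1: W = 1/(μ-λ)
W = 1/(8.2-4.2) = 1/4.00
W = 0.2500 seconds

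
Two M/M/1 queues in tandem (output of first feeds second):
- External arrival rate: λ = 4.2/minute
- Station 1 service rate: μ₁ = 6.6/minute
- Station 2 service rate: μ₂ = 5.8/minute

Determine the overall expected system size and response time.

By Jackson's theorem, each station behaves as independent M/M/1.
Station 1: ρ₁ = 4.2/6.6 = 0.6364, L₁ = ρ₁/(1-ρ₁) = λ/(μ₁-λ) = 4.2/2.40 = 1.7500
Station 2: ρ₂ = 4.2/5.8 = 0.7241, L₂ = ρ₂/(1-ρ₂) = λ/(μ₂-λ) = 4.2/1.60 = 2.6250
Total: L = L₁ + L₂ = 1.7500 + 2.6250 = 4.3750
W = L/λ = 4.3750/4.2 = 1.0417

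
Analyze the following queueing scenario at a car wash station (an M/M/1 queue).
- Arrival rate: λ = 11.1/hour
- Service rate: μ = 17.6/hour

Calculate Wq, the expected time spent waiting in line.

First, compute utilization: ρ = λ/μ = 11.1/17.6 = 0.6307
For M/M/1: Wq = λ/(μ(μ-λ))
Wq = 11.1/(17.6 × (17.6-11.1))
Wq = 11.1/(17.6 × 6.50)
Wq = 0.09703 hours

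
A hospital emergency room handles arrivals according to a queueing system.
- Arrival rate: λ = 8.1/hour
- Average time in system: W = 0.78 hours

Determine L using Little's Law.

Little's Law: L = λW
L = 8.1 × 0.78 = 6.3180 patients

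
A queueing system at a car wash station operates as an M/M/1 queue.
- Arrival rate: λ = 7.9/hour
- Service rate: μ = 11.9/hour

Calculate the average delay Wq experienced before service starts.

First, compute utilization: ρ = λ/μ = 7.9/11.9 = 0.6639
For M/M/1: Wq = λ/(μ(μ-λ))
Wq = 7.9/(11.9 × (11.9-7.9))
Wq = 7.9/(11.9 × 4.00)
Wq = 0.1660 hours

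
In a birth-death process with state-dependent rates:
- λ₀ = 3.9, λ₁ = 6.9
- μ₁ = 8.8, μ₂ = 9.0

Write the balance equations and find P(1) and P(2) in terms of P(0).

Balance equations:
State 0: λ₀P₀ = μ₁P₁ → P₁ = (λ₀/μ₁)P₀ = (3.9/8.8)P₀ = 0.4432P₀
State 1: P₂ = (λ₀λ₁)/(μ₁μ₂)P₀ = (3.9×6.9)/(8.8×9.0)P₀ = 0.3398P₀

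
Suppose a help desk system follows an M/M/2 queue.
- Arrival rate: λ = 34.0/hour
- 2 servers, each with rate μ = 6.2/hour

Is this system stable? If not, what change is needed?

Stability requires ρ = λ/(cμ) < 1
ρ = 34.0/(2 × 6.2) = 34.0/12.40 = 2.7419
Since 2.7419 ≥ 1, the system is UNSTABLE.
Need c > λ/μ = 34.0/6.2 = 5.48.
Minimum servers needed: c = 6.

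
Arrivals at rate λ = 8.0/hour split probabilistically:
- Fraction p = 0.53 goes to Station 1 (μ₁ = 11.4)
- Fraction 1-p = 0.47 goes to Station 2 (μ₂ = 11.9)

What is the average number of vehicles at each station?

Effective rates: λ₁ = 8.0×0.53 = 4.24, λ₂ = 8.0×0.47 = 3.76
Station 1: ρ₁ = 4.24/11.4 = 0.37193, L₁ = ρ₁/(1-ρ₁) = 0.37193/(1-0.37193) = 0.5922
Station 2: ρ₂ = 3.76/11.9 = 0.31597, L₂ = ρ₂/(1-ρ₂) = 0.31597/(1-0.31597) = 0.4619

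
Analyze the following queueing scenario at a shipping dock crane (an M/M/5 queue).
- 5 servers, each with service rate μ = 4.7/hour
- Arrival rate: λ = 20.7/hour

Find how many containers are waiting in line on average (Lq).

Traffic intensity: ρ = λ/(cμ) = 20.7/(5×4.7) = 0.8809
Since ρ = 0.8809 < 1, system is stable.
Offered load a = λ/μ = cρ = 20.7/4.7 = 4.4043
P₀ = [ Σₙ₌₀^4 aⁿ/n! + a^5/(5!(1-ρ)) ]⁻¹
Σ = a^0/0! + a^1/1! + a^2/2! + a^3/3! + a^4/4! = 1.000000 + 4.404255 + 9.698732 + 14.23856 + 15.67757 = 45.0191
a^5/(5!(1-ρ)) = 1657.1524/(120 × 0.119149) = 115.9020
P₀ = 1/(45.0191 + 115.9020) = 0.006214
Lq = P₀·a^5·ρ / (5!(1-ρ)²) = 0.00621422 × 1657.1524 × 0.880851 / (120 × 0.0141965) = 5.3246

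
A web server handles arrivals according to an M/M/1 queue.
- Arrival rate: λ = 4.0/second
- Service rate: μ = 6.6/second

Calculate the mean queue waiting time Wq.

First, compute utilization: ρ = λ/μ = 4.0/6.6 = 0.6061
For M/M/1: Wq = λ/(μ(μ-λ))
Wq = 4.0/(6.6 × (6.6-4.0))
Wq = 4.0/(6.6 × 2.60)
Wq = 0.2331 seconds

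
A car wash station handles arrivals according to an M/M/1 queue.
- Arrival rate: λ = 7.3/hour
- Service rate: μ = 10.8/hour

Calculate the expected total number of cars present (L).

ρ = λ/μ = 7.3/10.8 = 0.6759
For M/M/1: L = λ/(μ-λ)
L = 7.3/(10.8-7.3) = 7.3/3.50
L = 2.0857 cars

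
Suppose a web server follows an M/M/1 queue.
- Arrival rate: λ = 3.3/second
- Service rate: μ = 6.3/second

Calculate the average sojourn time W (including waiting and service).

First, compute utilization: ρ = λ/μ = 3.3/6.3 = 0.5238
For M/M/1: W = 1/(μ-λ)
W = 1/(6.3-3.3) = 1/3.00
W = 0.3333 seconds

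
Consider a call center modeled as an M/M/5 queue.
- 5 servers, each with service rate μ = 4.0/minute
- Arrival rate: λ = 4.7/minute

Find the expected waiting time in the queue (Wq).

Traffic intensity: ρ = λ/(cμ) = 4.7/(5×4.0) = 0.2350
Since ρ = 0.2350 < 1, system is stable.
Offered load a = λ/μ = cρ = 4.7/4.0 = 1.1750
P₀ = [ Σₙ₌₀^4 aⁿ/n! + a^5/(5!(1-ρ)) ]⁻¹
Σ = a^0/0! + a^1/1! + a^2/2! + a^3/3! + a^4/4! = 1.0000 + 1.1750 + 0.6903 + 0.2704 + 0.07942 = 3.2151
a^5/(5!(1-ρ)) = 2.2397/(120 × 0.7650) = 0.02440
P₀ = 1/(3.2151 + 0.02440) = 0.3087
Lq = P₀·a^5·ρ / (5!(1-ρ)²) = 0.3087 × 2.2397 × 0.2350 / (120 × 0.5852) = 0.002314
Wq = Lq/λ = 0.0023135/4.7 = 0.0004922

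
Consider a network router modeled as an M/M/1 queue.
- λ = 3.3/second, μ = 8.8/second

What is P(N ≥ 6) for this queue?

ρ = λ/μ = 3.3/8.8 = 0.3750
P(N ≥ n) = ρⁿ
P(N ≥ 6) = 0.3750^6
P(N ≥ 6) = 0.002781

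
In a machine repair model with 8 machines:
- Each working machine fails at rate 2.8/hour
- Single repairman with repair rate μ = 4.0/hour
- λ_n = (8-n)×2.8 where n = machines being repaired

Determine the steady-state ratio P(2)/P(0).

P(2)/P(0) = ∏_{i=0}^{2-1} λ_i/μ_{i+1}
= (8-0)×2.8/4.0 × (8-1)×2.8/4.0
= 27.4400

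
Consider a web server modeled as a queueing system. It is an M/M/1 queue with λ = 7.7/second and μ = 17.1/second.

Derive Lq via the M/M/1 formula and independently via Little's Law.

Method 1 (direct): Lq = λ²/(μ(μ-λ)) = 59.29/(17.1 × 9.40) = 0.3689

Method 2 (Little's Law):
W = 1/(μ-λ) = 1/9.40 = 0.1063830
Wq = W - 1/μ = 0.1063830 - 0.05847953 = 0.047903
Lq = λWq = 7.7 × 0.047903 = 0.3689 ✔ (matches Method 1)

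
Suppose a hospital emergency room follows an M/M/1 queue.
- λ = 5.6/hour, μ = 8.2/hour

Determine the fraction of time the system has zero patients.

ρ = λ/μ = 5.6/8.2 = 0.6829
P(0) = 1 - ρ = 1 - 0.6829 = 0.3171
The server is idle 31.71% of the time.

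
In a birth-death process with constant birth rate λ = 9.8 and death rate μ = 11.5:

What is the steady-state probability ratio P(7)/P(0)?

For constant rates: P(n)/P(0) = (λ/μ)^n
P(7)/P(0) = (9.8/11.5)^7 = 0.8522^7 = 0.3264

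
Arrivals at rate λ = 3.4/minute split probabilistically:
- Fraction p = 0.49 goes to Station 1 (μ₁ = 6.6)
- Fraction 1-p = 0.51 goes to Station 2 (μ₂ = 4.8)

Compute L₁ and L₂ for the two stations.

Effective rates: λ₁ = 3.4×0.49 = 1.666, λ₂ = 3.4×0.51 = 1.734
Station 1: ρ₁ = 1.666/6.6 = 0.252424, L₁ = ρ₁/(1-ρ₁) = 0.252424/(1-0.252424) = 0.3377
Station 2: ρ₂ = 1.734/4.8 = 0.36125, L₂ = ρ₂/(1-ρ₂) = 0.36125/(1-0.36125) = 0.5656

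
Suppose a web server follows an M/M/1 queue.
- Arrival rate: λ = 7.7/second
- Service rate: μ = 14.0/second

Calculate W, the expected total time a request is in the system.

First, compute utilization: ρ = λ/μ = 7.7/14.0 = 0.5500
For M/M/1: W = 1/(μ-λ)
W = 1/(14.0-7.7) = 1/6.30
W = 0.1587 seconds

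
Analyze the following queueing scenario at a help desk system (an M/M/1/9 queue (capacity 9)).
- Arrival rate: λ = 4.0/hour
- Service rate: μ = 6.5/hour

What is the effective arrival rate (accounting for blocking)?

ρ = λ/μ = 4.0/6.5 = 0.61538
P₀ = (1-ρ)/(1-ρ^(K+1)) = (1-0.61538)/(1-0.61538^10) = 0.3846/0.9922 = 0.3876
P_K = P₀×ρ^K = 0.38764 × 0.61538^9 = 0.38764 × 0.012656 = 0.004906
λ_eff = λ(1-P_K) = 4.0 × (1 - 0.004906) = 4.0 × 0.9951 = 3.9804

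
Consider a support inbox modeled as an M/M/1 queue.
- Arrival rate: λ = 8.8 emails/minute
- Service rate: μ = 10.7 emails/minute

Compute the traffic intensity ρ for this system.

Server utilization: ρ = λ/μ
ρ = 8.8/10.7 = 0.8224
The server is busy 82.24% of the time.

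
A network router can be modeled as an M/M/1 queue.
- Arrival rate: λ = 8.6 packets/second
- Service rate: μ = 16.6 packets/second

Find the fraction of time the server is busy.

Server utilization: ρ = λ/μ
ρ = 8.6/16.6 = 0.5181
The server is busy 51.81% of the time.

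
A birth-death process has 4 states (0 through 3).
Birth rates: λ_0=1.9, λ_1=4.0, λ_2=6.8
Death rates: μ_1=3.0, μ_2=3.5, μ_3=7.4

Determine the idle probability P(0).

Ratios P(n)/P(0) = (λ₀···λₙ₋₁)/(μ₁···μₙ):
P(1)/P(0) = (1.9)/(3.0) = 0.63333
P(2)/P(0) = (1.9×4.0)/(3.0×3.5) = 0.72381
P(3)/P(0) = (1.9×4.0×6.8)/(3.0×3.5×7.4) = 0.66512

Normalization: ∑ P(n) = 1
P(0) × (1.0000 + 0.63333 + 0.72381 + 0.66512) = 1
P(0) × 3.0223 = 1
P(0) = 1/3.0223 = 0.3309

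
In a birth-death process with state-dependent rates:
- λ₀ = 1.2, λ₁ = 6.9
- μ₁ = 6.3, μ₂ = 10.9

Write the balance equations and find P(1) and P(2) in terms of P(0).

Balance equations:
State 0: λ₀P₀ = μ₁P₁ → P₁ = (λ₀/μ₁)P₀ = (1.2/6.3)P₀ = 0.1905P₀
State 1: P₂ = (λ₀λ₁)/(μ₁μ₂)P₀ = (1.2×6.9)/(6.3×10.9)P₀ = 0.1206P₀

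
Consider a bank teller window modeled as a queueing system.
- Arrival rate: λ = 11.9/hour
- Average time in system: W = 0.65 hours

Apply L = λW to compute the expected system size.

Little's Law: L = λW
L = 11.9 × 0.65 = 7.7350 transactions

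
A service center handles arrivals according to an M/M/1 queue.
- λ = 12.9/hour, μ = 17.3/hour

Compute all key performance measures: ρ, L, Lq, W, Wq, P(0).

Step 1: ρ = λ/μ = 12.9/17.3 = 0.7457
Step 2: L = λ/(μ-λ) = 12.9/4.40 = 2.9318
Step 3: Lq = λ²/(μ(μ-λ)) = 166.41/(17.3×4.40) = 2.1862
Step 4: W = 1/(μ-λ) = 1/4.40 = 0.22727
Step 5: Wq = λ/(μ(μ-λ)) = 12.9/(17.3×4.40) = 0.1695
Step 6: P(0) = 1-ρ = 0.2543
Verify: L = λW = 12.9×0.22727 = 2.9318 ✔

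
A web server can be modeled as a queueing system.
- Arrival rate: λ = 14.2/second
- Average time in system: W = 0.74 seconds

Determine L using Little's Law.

Little's Law: L = λW
L = 14.2 × 0.74 = 10.5080 requests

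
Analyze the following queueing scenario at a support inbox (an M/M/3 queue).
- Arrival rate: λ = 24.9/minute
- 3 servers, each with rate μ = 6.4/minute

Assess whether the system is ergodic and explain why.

Stability requires ρ = λ/(cμ) < 1
ρ = 24.9/(3 × 6.4) = 24.9/19.20 = 1.2969
Since 1.2969 ≥ 1, the system is UNSTABLE.
Need c > λ/μ = 24.9/6.4 = 3.89.
Minimum servers needed: c = 4.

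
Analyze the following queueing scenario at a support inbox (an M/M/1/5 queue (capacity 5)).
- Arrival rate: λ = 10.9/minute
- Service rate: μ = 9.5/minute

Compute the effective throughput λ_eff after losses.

ρ = λ/μ = 10.9/9.5 = 1.1474
P₀ = (1-ρ)/(1-ρ^(K+1)) = (1-1.1474)/(1-1.1474^6) = -0.1474/-1.2819 = 0.1150
P_K = P₀×ρ^K = 0.1150 × 1.1474^5 = 0.1150 × 1.9887 = 0.2287
λ_eff = λ(1-P_K) = 10.9 × (1 - 0.22867) = 10.9 × 0.77133 = 8.4075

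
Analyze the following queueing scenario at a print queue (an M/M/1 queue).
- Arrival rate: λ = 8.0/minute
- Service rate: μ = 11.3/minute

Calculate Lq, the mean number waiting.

ρ = λ/μ = 8.0/11.3 = 0.7080
For M/M/1: Lq = λ²/(μ(μ-λ))
Lq = 64.00/(11.3 × 3.30)
Lq = 1.7163 jobs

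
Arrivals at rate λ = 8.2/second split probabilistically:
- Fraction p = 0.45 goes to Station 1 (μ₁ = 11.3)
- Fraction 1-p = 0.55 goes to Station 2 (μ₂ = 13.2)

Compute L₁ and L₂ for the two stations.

Effective rates: λ₁ = 8.2×0.45 = 3.69, λ₂ = 8.2×0.55 = 4.51
Station 1: ρ₁ = 3.69/11.3 = 0.32655, L₁ = ρ₁/(1-ρ₁) = 0.32655/(1-0.32655) = 0.4849
Station 2: ρ₂ = 4.51/13.2 = 0.34167, L₂ = ρ₂/(1-ρ₂) = 0.34167/(1-0.34167) = 0.5190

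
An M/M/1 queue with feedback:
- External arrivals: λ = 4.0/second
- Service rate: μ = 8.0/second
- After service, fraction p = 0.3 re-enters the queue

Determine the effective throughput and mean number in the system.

Effective arrival rate: λ_eff = λ/(1-p) = 4.0/(1-0.3) = 4.0/0.70 = 5.71429
ρ = λ_eff/μ = 5.71429/8.0 = 0.714286
L = ρ/(1-ρ) = 0.714286/(1-0.714286) = 2.5000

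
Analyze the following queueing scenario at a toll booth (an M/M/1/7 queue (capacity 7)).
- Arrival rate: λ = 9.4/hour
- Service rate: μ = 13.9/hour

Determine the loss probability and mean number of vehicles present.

ρ = λ/μ = 9.4/13.9 = 0.676259
P₀ = (1-ρ)/(1-ρ^(K+1)) = (1-0.676259)/(1-0.676259^8) = 0.323741/0.956257 = 0.3386
P_K = P₀×ρ^K = 0.3386 × 0.676259^7 = 0.3386 × 0.06468 = 0.02190
Blocking probability P_7 = 0.02190 (2.19%)
L = ρ[1 - (K+1)ρ^K + Kρ^(K+1)] / [(1-ρ)(1-ρ^(K+1))]
L = 0.676259 × (1 - 8×0.0646832 + 7×0.0437426) / ((1 - 0.676259) × (1 - 0.0437426)) = 1.7229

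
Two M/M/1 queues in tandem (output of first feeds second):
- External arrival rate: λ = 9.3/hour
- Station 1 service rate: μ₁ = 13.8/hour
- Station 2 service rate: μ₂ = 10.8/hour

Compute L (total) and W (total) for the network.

By Jackson's theorem, each station behaves as independent M/M/1.
Station 1: ρ₁ = 9.3/13.8 = 0.6739, L₁ = ρ₁/(1-ρ₁) = λ/(μ₁-λ) = 9.3/4.50 = 2.0667
Station 2: ρ₂ = 9.3/10.8 = 0.8611, L₂ = ρ₂/(1-ρ₂) = λ/(μ₂-λ) = 9.3/1.50 = 6.2000
Total: L = L₁ + L₂ = 2.0667 + 6.2000 = 8.2667
W = L/λ = 8.2667/9.3 = 0.8889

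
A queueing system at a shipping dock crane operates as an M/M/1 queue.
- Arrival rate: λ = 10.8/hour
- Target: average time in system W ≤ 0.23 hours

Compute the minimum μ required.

For M/M/1: W = 1/(μ-λ)
Need W ≤ 0.23, so 1/(μ-λ) ≤ 0.23
μ - λ ≥ 1/0.23 = 4.3478
μ ≥ 10.8 + 4.3478 = 15.1478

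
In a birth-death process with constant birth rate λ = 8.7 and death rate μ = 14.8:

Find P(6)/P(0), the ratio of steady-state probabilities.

For constant rates: P(n)/P(0) = (λ/μ)^n
P(6)/P(0) = (8.7/14.8)^6 = 0.58784^6 = 0.04126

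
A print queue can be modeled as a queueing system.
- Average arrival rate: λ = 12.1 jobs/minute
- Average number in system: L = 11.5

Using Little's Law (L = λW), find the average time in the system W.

Little's Law: L = λW, so W = L/λ
W = 11.5/12.1 = 0.9504 minutes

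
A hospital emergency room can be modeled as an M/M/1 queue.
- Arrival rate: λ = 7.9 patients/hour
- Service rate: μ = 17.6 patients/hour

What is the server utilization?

Server utilization: ρ = λ/μ
ρ = 7.9/17.6 = 0.4489
The server is busy 44.89% of the time.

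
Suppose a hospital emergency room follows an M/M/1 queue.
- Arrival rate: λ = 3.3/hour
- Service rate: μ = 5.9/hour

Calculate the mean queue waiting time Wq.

First, compute utilization: ρ = λ/μ = 3.3/5.9 = 0.5593
For M/M/1: Wq = λ/(μ(μ-λ))
Wq = 3.3/(5.9 × (5.9-3.3))
Wq = 3.3/(5.9 × 2.60)
Wq = 0.2151 hours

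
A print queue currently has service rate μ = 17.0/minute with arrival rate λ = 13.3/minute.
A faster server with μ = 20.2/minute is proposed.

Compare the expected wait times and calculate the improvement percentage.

System 1: ρ₁ = 13.3/17.0 = 0.7824, W₁ = 1/(17.0-13.3) = 0.27027
System 2: ρ₂ = 13.3/20.2 = 0.6584, W₂ = 1/(20.2-13.3) = 0.14493
Improvement: (W₁-W₂)/W₁ = (0.27027-0.14493)/0.27027 = 46.38%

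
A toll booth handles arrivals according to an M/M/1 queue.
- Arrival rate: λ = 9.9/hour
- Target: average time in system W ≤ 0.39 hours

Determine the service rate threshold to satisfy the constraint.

For M/M/1: W = 1/(μ-λ)
Need W ≤ 0.39, so 1/(μ-λ) ≤ 0.39
μ - λ ≥ 1/0.39 = 2.5641
μ ≥ 9.9 + 2.5641 = 12.4641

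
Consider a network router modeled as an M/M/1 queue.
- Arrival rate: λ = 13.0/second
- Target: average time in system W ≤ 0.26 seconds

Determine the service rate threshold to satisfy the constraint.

For M/M/1: W = 1/(μ-λ)
Need W ≤ 0.26, so 1/(μ-λ) ≤ 0.26
μ - λ ≥ 1/0.26 = 3.8462
μ ≥ 13.0 + 3.8462 = 16.8462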